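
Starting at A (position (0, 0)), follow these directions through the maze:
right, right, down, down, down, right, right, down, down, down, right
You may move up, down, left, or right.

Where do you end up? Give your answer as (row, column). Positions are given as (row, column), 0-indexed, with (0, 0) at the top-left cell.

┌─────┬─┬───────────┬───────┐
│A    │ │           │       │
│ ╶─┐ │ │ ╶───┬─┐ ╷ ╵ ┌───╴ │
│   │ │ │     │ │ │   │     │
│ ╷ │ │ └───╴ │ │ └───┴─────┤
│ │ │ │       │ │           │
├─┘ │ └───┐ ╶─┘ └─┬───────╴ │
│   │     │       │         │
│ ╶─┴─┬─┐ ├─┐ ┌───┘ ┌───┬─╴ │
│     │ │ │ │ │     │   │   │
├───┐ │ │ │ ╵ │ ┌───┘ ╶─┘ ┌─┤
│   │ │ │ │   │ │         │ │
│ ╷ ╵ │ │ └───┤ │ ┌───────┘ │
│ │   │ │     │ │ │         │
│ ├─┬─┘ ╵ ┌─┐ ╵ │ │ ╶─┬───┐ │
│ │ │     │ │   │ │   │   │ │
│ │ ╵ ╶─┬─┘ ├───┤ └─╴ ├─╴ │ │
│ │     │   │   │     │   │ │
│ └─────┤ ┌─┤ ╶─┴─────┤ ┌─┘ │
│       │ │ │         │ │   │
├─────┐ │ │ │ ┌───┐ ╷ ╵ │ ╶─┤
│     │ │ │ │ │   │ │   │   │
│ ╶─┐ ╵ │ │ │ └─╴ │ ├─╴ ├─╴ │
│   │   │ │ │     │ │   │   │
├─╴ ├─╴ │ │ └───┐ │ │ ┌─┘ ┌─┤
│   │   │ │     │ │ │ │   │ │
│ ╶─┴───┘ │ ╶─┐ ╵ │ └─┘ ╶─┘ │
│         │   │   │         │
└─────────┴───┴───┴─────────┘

Following directions step by step:
Start: (0, 0)
  right: (0, 0) → (0, 1)
  right: (0, 1) → (0, 2)
  down: (0, 2) → (1, 2)
  down: (1, 2) → (2, 2)
  down: (2, 2) → (3, 2)
  right: (3, 2) → (3, 3)
  right: (3, 3) → (3, 4)
  down: (3, 4) → (4, 4)
  down: (4, 4) → (5, 4)
  down: (5, 4) → (6, 4)
  right: (6, 4) → (6, 5)
Final position: (6, 5)

Path taken:

┌─────┬─┬───────────┬───────┐
│A → ↓│ │           │       │
│ ╶─┐ │ │ ╶───┬─┐ ╷ ╵ ┌───╴ │
│   │↓│ │     │ │ │   │     │
│ ╷ │ │ └───╴ │ │ └───┴─────┤
│ │ │↓│       │ │           │
├─┘ │ └───┐ ╶─┘ └─┬───────╴ │
│   │↳ → ↓│       │         │
│ ╶─┴─┬─┐ ├─┐ ┌───┘ ┌───┬─╴ │
│     │ │↓│ │ │     │   │   │
├───┐ │ │ │ ╵ │ ┌───┘ ╶─┘ ┌─┤
│   │ │ │↓│   │ │         │ │
│ ╷ ╵ │ │ └───┤ │ ┌───────┘ │
│ │   │ │↳ B  │ │ │         │
│ ├─┬─┘ ╵ ┌─┐ ╵ │ │ ╶─┬───┐ │
│ │ │     │ │   │ │   │   │ │
│ │ ╵ ╶─┬─┘ ├───┤ └─╴ ├─╴ │ │
│ │     │   │   │     │   │ │
│ └─────┤ ┌─┤ ╶─┴─────┤ ┌─┘ │
│       │ │ │         │ │   │
├─────┐ │ │ │ ┌───┐ ╷ ╵ │ ╶─┤
│     │ │ │ │ │   │ │   │   │
│ ╶─┐ ╵ │ │ │ └─╴ │ ├─╴ ├─╴ │
│   │   │ │ │     │ │   │   │
├─╴ ├─╴ │ │ └───┐ │ │ ┌─┘ ┌─┤
│   │   │ │     │ │ │ │   │ │
│ ╶─┴───┘ │ ╶─┐ ╵ │ └─┘ ╶─┘ │
│         │   │   │         │
└─────────┴───┴───┴─────────┘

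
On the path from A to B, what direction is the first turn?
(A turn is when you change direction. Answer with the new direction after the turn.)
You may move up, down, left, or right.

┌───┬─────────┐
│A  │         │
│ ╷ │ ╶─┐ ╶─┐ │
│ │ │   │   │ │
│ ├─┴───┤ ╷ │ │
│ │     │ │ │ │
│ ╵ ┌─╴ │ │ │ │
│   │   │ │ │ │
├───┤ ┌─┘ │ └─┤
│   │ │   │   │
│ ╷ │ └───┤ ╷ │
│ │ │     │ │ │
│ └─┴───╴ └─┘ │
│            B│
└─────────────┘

Directions: down, down, down, right, up, right, right, down, left, down, down, right, right, down, right, right
First turn direction: right

Solution:

┌───┬─────────┐
│A  │         │
│ ╷ │ ╶─┐ ╶─┐ │
│↓│ │   │   │ │
│ ├─┴───┤ ╷ │ │
│↓│↱ → ↓│ │ │ │
│ ╵ ┌─╴ │ │ │ │
│↳ ↑│↓ ↲│ │ │ │
├───┤ ┌─┘ │ └─┤
│   │↓│   │   │
│ ╷ │ └───┤ ╷ │
│ │ │↳ → ↓│ │ │
│ └─┴───╴ └─┘ │
│        ↳ → B│
└─────────────┘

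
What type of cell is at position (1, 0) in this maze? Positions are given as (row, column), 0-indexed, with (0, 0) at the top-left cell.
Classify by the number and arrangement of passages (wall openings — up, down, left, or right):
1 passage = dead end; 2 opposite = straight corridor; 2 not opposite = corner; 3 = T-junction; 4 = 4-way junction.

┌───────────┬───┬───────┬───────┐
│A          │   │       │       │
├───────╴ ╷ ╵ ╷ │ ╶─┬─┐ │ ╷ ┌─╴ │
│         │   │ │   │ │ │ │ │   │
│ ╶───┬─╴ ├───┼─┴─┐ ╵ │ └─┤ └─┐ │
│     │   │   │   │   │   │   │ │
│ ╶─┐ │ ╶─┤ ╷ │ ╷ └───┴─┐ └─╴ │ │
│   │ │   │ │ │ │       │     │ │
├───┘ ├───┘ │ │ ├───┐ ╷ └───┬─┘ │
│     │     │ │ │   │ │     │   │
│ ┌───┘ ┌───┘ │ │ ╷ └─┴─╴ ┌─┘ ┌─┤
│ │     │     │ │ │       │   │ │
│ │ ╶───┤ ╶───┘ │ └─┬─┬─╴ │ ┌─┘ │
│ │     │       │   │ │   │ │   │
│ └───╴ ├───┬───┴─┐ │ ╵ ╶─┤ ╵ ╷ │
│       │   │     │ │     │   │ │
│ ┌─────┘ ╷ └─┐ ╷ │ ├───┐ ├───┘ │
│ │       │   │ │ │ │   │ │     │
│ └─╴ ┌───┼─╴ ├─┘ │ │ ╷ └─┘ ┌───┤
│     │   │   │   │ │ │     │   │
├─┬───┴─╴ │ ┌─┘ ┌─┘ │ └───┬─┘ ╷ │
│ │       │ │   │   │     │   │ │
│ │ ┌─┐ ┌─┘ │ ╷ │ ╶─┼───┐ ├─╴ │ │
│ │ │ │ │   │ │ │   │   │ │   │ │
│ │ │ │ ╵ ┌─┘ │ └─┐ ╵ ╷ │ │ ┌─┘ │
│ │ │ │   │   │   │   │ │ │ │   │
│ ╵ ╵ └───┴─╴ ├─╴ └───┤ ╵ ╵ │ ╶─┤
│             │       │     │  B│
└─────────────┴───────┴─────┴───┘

Checking cell at (1, 0):
Number of passages: 2
Cell type: corner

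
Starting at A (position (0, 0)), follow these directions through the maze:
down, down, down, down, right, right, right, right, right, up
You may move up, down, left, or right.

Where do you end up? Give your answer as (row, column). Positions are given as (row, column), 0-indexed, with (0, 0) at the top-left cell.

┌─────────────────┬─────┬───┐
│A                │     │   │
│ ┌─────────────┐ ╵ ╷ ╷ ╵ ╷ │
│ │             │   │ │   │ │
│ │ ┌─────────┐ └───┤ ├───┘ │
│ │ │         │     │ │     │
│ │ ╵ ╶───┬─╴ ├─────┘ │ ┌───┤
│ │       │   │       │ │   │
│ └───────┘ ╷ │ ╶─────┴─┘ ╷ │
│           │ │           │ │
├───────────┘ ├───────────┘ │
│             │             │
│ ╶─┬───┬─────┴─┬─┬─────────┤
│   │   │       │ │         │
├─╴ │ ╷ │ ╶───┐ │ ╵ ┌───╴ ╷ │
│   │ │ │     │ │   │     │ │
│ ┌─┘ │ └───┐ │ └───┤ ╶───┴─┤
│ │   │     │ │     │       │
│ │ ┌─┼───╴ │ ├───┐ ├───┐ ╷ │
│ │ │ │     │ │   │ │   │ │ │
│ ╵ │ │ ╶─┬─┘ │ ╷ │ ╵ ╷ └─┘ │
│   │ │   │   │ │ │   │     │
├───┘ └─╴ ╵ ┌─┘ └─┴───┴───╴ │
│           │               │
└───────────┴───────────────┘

Following directions step by step:
Start: (0, 0)
  down: (0, 0) → (1, 0)
  down: (1, 0) → (2, 0)
  down: (2, 0) → (3, 0)
  down: (3, 0) → (4, 0)
  right: (4, 0) → (4, 1)
  right: (4, 1) → (4, 2)
  right: (4, 2) → (4, 3)
  right: (4, 3) → (4, 4)
  right: (4, 4) → (4, 5)
  up: (4, 5) → (3, 5)
Final position: (3, 5)

Path taken:

┌─────────────────┬─────┬───┐
│A                │     │   │
│ ┌─────────────┐ ╵ ╷ ╷ ╵ ╷ │
│↓│             │   │ │   │ │
│ │ ┌─────────┐ └───┤ ├───┘ │
│↓│ │         │     │ │     │
│ │ ╵ ╶───┬─╴ ├─────┘ │ ┌───┤
│↓│       │B  │       │ │   │
│ └───────┘ ╷ │ ╶─────┴─┘ ╷ │
│↳ → → → → ↑│ │           │ │
├───────────┘ ├───────────┘ │
│             │             │
│ ╶─┬───┬─────┴─┬─┬─────────┤
│   │   │       │ │         │
├─╴ │ ╷ │ ╶───┐ │ ╵ ┌───╴ ╷ │
│   │ │ │     │ │   │     │ │
│ ┌─┘ │ └───┐ │ └───┤ ╶───┴─┤
│ │   │     │ │     │       │
│ │ ┌─┼───╴ │ ├───┐ ├───┐ ╷ │
│ │ │ │     │ │   │ │   │ │ │
│ ╵ │ │ ╶─┬─┘ │ ╷ │ ╵ ╷ └─┘ │
│   │ │   │   │ │ │   │     │
├───┘ └─╴ ╵ ┌─┘ └─┴───┴───╴ │
│           │               │
└───────────┴───────────────┘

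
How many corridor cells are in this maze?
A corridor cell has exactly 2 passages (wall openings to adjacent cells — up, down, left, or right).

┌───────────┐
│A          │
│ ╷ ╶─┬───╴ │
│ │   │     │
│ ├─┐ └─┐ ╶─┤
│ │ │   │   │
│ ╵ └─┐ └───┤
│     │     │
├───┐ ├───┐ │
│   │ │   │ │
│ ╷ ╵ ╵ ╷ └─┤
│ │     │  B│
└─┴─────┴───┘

Counting cells with exactly 2 passages:
Total corridor cells: 26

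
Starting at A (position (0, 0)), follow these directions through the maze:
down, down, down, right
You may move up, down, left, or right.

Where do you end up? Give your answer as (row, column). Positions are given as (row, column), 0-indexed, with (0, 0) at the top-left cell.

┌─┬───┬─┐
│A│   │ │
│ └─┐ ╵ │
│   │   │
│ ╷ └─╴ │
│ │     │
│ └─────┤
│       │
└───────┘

Following directions step by step:
Start: (0, 0)
  down: (0, 0) → (1, 0)
  down: (1, 0) → (2, 0)
  down: (2, 0) → (3, 0)
  right: (3, 0) → (3, 1)
Final position: (3, 1)

Path taken:

┌─┬───┬─┐
│A│   │ │
│ └─┐ ╵ │
│↓  │   │
│ ╷ └─╴ │
│↓│     │
│ └─────┤
│↳ B    │
└───────┘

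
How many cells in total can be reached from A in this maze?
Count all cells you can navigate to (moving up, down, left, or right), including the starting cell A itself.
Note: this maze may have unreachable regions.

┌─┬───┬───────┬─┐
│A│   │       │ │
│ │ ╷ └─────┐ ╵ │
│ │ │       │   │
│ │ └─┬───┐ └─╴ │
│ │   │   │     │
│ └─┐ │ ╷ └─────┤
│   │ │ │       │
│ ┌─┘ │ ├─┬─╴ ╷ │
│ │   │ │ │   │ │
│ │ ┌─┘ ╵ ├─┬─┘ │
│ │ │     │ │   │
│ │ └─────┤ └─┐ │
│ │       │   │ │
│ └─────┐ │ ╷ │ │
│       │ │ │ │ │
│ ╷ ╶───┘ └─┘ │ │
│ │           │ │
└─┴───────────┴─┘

Using BFS/flood-fill to find all reachable cells from A:
Maze size: 9 × 8 = 72 total cells
20 cell(s) are walled off and cannot be reached from A.
Reachable cells: 52

Reachable region (· marks reachable cells):

┌─┬───┬───────┬─┐
│A│· ·│· · · ·│·│
│ │ ╷ └─────┐ ╵ │
│·│·│· · · ·│· ·│
│ │ └─┬───┐ └─╴ │
│·│· ·│   │· · ·│
│ └─┐ │ ╷ └─────┤
│· ·│·│ │       │
│ ┌─┘ │ ├─┬─╴ ╷ │
│·│· ·│ │ │   │ │
│ │ ┌─┘ ╵ ├─┬─┘ │
│·│·│     │·│   │
│ │ └─────┤ └─┐ │
│·│· · · ·│· ·│ │
│ └─────┐ │ ╷ │ │
│· · · ·│·│·│·│ │
│ ╷ ╶───┘ └─┘ │ │
│·│· · · · · ·│ │
└─┴───────────┴─┘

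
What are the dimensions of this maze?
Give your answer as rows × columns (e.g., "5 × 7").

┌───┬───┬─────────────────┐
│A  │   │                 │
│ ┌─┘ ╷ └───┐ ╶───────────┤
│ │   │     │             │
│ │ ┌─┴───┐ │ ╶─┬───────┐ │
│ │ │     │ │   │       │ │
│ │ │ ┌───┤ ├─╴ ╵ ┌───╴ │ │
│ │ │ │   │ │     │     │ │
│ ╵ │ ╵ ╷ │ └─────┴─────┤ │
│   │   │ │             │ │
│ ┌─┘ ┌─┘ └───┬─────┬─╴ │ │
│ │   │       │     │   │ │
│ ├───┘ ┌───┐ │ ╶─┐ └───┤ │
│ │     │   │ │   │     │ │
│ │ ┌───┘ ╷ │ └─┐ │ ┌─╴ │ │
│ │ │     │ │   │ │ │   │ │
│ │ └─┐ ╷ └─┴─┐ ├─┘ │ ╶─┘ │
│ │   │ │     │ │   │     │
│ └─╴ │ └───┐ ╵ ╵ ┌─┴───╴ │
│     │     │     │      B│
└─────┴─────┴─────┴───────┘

Counting the maze dimensions:
Rows (vertical): 10
Columns (horizontal): 13
Dimensions: 10 × 13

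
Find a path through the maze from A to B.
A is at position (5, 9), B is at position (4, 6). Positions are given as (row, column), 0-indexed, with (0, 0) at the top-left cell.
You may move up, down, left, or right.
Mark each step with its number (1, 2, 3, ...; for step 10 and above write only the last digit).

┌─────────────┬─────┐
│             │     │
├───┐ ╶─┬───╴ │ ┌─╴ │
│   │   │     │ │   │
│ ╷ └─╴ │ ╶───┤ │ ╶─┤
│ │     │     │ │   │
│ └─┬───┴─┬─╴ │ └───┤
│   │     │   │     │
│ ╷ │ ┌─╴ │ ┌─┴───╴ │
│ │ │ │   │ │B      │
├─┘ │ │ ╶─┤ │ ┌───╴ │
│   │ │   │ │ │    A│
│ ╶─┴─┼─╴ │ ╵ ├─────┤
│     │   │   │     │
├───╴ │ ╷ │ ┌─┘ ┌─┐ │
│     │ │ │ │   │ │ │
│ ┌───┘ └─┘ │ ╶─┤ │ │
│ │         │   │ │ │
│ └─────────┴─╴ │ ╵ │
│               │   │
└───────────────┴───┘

Finding the shortest path from (5, 9) to (4, 6):
Path length: 4 steps
Directions: up → left → left → left

Solution:

┌─────────────┬─────┐
│             │     │
├───┐ ╶─┬───╴ │ ┌─╴ │
│   │   │     │ │   │
│ ╷ └─╴ │ ╶───┤ │ ╶─┤
│ │     │     │ │   │
│ └─┬───┴─┬─╴ │ └───┤
│   │     │   │     │
│ ╷ │ ┌─╴ │ ┌─┴───╴ │
│ │ │ │   │ │B 3 2 1│
├─┘ │ │ ╶─┤ │ ┌───╴ │
│   │ │   │ │ │    A│
│ ╶─┴─┼─╴ │ ╵ ├─────┤
│     │   │   │     │
├───╴ │ ╷ │ ┌─┘ ┌─┐ │
│     │ │ │ │   │ │ │
│ ┌───┘ └─┘ │ ╶─┤ │ │
│ │         │   │ │ │
│ └─────────┴─╴ │ ╵ │
│               │   │
└───────────────┴───┘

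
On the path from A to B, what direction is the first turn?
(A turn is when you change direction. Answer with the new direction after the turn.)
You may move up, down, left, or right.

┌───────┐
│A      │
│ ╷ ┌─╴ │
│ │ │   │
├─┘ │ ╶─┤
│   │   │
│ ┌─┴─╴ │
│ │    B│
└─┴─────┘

Directions: right, right, right, down, left, down, right, down
First turn direction: down

Solution:

┌───────┐
│A → → ↓│
│ ╷ ┌─╴ │
│ │ │↓ ↲│
├─┘ │ ╶─┤
│   │↳ ↓│
│ ┌─┴─╴ │
│ │    B│
└─┴─────┘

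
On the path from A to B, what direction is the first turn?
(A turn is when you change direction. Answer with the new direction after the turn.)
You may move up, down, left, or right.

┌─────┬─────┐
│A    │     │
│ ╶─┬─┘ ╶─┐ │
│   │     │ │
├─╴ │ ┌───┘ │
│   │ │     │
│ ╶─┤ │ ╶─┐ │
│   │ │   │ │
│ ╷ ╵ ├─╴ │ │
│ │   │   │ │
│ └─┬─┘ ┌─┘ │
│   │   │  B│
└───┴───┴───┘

Directions: down, right, down, left, down, right, down, right, up, up, up, right, up, right, right, down, down, down, down, down
First turn direction: right

Solution:

┌─────┬─────┐
│A    │↱ → ↓│
│ ╶─┬─┘ ╶─┐ │
│↳ ↓│↱ ↑  │↓│
├─╴ │ ┌───┘ │
│↓ ↲│↑│    ↓│
│ ╶─┤ │ ╶─┐ │
│↳ ↓│↑│   │↓│
│ ╷ ╵ ├─╴ │ │
│ │↳ ↑│   │↓│
│ └─┬─┘ ┌─┘ │
│   │   │  B│
└───┴───┴───┘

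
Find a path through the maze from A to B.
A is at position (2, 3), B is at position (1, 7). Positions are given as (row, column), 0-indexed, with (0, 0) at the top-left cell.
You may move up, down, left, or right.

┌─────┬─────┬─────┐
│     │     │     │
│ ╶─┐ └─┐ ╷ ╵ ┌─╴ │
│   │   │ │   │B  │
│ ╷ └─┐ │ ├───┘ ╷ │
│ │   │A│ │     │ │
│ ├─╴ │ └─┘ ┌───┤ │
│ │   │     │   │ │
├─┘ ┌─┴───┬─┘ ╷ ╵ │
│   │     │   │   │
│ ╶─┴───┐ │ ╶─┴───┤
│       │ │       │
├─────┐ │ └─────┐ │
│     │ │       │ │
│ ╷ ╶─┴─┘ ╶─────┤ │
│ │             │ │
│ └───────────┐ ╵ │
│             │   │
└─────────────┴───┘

Finding the shortest path from (2, 3) to (1, 7):
Path length: 7 steps
Directions: down → right → right → up → right → right → up

Solution:

┌─────┬─────┬─────┐
│     │     │     │
│ ╶─┐ └─┐ ╷ ╵ ┌─╴ │
│   │   │ │   │B  │
│ ╷ └─┐ │ ├───┘ ╷ │
│ │   │A│ │↱ → ↑│ │
│ ├─╴ │ └─┘ ┌───┤ │
│ │   │↳ → ↑│   │ │
├─┘ ┌─┴───┬─┘ ╷ ╵ │
│   │     │   │   │
│ ╶─┴───┐ │ ╶─┴───┤
│       │ │       │
├─────┐ │ └─────┐ │
│     │ │       │ │
│ ╷ ╶─┴─┘ ╶─────┤ │
│ │             │ │
│ └───────────┐ ╵ │
│             │   │
└─────────────┴───┘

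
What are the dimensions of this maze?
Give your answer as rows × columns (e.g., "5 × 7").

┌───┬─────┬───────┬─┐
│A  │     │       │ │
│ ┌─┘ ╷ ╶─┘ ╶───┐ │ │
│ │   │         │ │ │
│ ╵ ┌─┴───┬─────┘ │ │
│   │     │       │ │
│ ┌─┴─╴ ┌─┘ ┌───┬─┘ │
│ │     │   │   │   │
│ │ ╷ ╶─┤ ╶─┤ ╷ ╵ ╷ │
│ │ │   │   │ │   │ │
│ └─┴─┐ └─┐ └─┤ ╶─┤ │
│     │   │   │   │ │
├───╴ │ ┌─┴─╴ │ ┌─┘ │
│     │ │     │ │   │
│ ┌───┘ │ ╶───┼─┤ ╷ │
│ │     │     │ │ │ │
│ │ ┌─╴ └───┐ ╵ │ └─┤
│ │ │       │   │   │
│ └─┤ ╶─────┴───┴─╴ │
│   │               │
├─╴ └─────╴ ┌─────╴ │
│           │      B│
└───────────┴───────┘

Counting the maze dimensions:
Rows (vertical): 11
Columns (horizontal): 10
Dimensions: 11 × 10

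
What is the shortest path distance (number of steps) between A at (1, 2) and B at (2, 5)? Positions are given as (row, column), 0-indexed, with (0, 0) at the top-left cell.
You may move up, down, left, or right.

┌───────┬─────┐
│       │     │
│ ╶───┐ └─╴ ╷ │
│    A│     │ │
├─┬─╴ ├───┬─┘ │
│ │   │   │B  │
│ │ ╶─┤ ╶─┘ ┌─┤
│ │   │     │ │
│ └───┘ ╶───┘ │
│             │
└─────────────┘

Finding path from (1, 2) to (2, 5):
Path: (1,2) → (1,1) → (1,0) → (0,0) → (0,1) → (0,2) → (0,3) → (1,3) → (1,4) → (1,5) → (0,5) → (0,6) → (1,6) → (2,6) → (2,5)
Distance: 14 steps

Solution:

┌───────┬─────┐
│↱ → → ↓│  ↱ ↓│
│ ╶───┐ └─╴ ╷ │
│↑ ← A│↳ → ↑│↓│
├─┬─╴ ├───┬─┘ │
│ │   │   │B ↲│
│ │ ╶─┤ ╶─┘ ┌─┤
│ │   │     │ │
│ └───┘ ╶───┘ │
│             │
└─────────────┘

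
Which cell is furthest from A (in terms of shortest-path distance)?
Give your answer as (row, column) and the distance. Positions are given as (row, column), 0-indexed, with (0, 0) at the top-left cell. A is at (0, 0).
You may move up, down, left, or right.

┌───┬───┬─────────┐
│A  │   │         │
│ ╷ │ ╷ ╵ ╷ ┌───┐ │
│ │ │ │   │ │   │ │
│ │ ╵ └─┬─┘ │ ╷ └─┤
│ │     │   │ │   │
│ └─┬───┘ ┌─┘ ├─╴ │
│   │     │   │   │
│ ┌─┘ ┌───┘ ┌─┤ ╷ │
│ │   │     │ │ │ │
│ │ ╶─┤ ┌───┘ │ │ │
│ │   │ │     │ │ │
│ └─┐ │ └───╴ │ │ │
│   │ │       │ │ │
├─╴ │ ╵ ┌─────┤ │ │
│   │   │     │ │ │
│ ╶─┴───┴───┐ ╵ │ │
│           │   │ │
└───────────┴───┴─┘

Computing BFS distances from A to all cells:
Furthest cell: (7, 4)
Distance: 47 steps

Path from A to the furthest cell:

┌───┬───┬─────────┐
│A ↓│↱ ↓│↱ ↓      │
│ ╷ │ ╷ ╵ ╷ ┌───┐ │
│ │↓│↑│↳ ↑│↓│↱ ↓│ │
│ │ ╵ └─┬─┘ │ ╷ └─┤
│ │↳ ↑  │↓ ↲│↑│↳ ↓│
│ └─┬───┘ ┌─┘ ├─╴ │
│   │↓ ← ↲│↱ ↑│↓ ↲│
│ ┌─┘ ┌───┘ ┌─┤ ╷ │
│ │↓ ↲│↱ → ↑│ │↓│ │
│ │ ╶─┤ ┌───┘ │ │ │
│ │↳ ↓│↑│     │↓│ │
│ └─┐ │ └───╴ │ │ │
│   │↓│↑      │↓│ │
├─╴ │ ╵ ┌─────┤ │ │
│   │↳ ↑│B ← ↰│↓│ │
│ ╶─┴───┴───┐ ╵ │ │
│           │↑ ↲│ │
└───────────┴───┴─┘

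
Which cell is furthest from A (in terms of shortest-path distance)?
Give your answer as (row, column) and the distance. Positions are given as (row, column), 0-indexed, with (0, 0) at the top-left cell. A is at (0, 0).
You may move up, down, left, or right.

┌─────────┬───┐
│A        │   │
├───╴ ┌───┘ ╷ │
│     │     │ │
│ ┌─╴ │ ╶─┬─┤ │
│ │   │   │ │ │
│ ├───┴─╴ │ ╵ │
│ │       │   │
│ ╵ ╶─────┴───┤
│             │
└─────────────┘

Computing BFS distances from A to all cells:
Furthest cell: (2, 5)
Distance: 25 steps

Path from A to the furthest cell:

┌─────────┬───┐
│A → ↓    │↱ ↓│
├───╴ ┌───┘ ╷ │
│↓ ← ↲│↱ → ↑│↓│
│ ┌─╴ │ ╶─┬─┤ │
│↓│   │↑ ↰│B│↓│
│ ├───┴─╴ │ ╵ │
│↓│↱ → → ↑│↑ ↲│
│ ╵ ╶─────┴───┤
│↳ ↑          │
└─────────────┘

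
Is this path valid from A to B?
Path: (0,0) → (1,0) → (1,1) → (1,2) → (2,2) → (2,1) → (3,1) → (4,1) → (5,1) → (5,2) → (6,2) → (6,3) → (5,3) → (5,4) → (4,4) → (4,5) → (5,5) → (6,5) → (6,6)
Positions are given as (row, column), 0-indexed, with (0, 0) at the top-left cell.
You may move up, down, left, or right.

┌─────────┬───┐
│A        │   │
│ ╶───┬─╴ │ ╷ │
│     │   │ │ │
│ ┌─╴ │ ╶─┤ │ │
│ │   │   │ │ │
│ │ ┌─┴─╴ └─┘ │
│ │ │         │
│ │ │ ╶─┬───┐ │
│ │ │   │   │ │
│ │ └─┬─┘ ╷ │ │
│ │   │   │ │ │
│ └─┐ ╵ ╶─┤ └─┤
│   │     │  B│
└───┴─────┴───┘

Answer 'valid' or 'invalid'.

Checking path validity:
Result: All consecutive moves are passable.

valid

Correct solution:

┌─────────┬───┐
│A        │   │
│ ╶───┬─╴ │ ╷ │
│↳ → ↓│   │ │ │
│ ┌─╴ │ ╶─┤ │ │
│ │↓ ↲│   │ │ │
│ │ ┌─┴─╴ └─┘ │
│ │↓│         │
│ │ │ ╶─┬───┐ │
│ │↓│   │↱ ↓│ │
│ │ └─┬─┘ ╷ │ │
│ │↳ ↓│↱ ↑│↓│ │
│ └─┐ ╵ ╶─┤ └─┤
│   │↳ ↑  │↳ B│
└───┴─────┴───┘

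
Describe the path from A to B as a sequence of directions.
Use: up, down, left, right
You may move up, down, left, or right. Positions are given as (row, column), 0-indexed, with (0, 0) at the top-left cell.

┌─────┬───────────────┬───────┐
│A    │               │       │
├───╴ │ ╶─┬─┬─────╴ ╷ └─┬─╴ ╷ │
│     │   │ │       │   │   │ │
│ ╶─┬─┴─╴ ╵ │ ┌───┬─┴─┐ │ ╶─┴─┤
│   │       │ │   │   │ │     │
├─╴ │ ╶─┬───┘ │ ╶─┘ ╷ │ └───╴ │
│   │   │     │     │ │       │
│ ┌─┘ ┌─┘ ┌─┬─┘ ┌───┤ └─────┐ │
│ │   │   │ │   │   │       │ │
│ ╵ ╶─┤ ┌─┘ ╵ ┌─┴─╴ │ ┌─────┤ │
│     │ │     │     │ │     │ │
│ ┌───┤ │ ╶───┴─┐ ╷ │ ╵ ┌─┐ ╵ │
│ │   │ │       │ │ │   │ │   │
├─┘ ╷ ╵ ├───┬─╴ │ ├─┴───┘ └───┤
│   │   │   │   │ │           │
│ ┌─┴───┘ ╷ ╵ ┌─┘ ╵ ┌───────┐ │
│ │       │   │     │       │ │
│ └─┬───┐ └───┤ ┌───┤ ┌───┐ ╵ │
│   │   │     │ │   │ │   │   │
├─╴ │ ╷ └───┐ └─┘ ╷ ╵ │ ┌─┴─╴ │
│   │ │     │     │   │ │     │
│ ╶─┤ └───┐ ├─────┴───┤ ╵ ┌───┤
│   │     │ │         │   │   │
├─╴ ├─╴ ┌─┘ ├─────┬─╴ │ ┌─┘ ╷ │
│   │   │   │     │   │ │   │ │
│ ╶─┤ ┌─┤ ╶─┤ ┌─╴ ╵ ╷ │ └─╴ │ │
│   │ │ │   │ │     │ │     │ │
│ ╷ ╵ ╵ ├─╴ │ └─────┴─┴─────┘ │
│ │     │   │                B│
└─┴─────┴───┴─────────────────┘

Finding the path and converting it to directions:
Path through cells: (0,0) → (0,1) → (0,2) → (1,2) → (1,1) → (1,0) → (2,0) → (2,1) → (3,1) → (3,0) → (4,0) → (5,0) → (5,1) → (4,1) → (4,2) → (3,2) → (2,2) → (2,3) → (2,4) → (1,4) → (1,3) → (0,3) → (0,4) → (0,5) → (0,6) → (0,7) → (0,8) → (0,9) → (0,10) → (1,10) → (1,11) → (2,11) → (3,11) → (3,12) → (3,13) → (3,14) → (4,14) → (5,14) → (6,14) → (6,13) → (5,13) → (5,12) → (5,11) → (6,11) → (6,10) → (5,10) → (4,10) → (3,10) → (2,10) → (2,9) → (3,9) → (3,8) → (3,7) → (4,7) → (4,6) → (5,6) → (5,5) → (5,4) → (6,4) → (6,5) → (6,6) → (6,7) → (7,7) → (7,6) → (8,6) → (8,5) → (7,5) → (7,4) → (8,4) → (9,4) → (9,5) → (9,6) → (10,6) → (10,7) → (10,8) → (9,8) → (9,9) → (10,9) → (10,10) → (9,10) → (8,10) → (8,11) → (8,12) → (8,13) → (9,13) → (9,14) → (10,14) → (10,13) → (10,12) → (11,12) → (11,11) → (12,11) → (13,11) → (13,12) → (13,13) → (12,13) → (11,13) → (11,14) → (12,14) → (13,14) → (14,14)
Directions: right, right, down, left, left, down, right, down, left, down, down, right, up, right, up, up, right, right, up, left, up, right, right, right, right, right, right, right, down, right, down, down, right, right, right, down, down, down, left, up, left, left, down, left, up, up, up, up, left, down, left, left, down, left, down, left, left, down, right, right, right, down, left, down, left, up, left, down, down, right, right, down, right, right, up, right, down, right, up, up, right, right, right, down, right, down, left, left, down, left, down, down, right, right, up, up, right, down, down, down

Solution:

┌─────┬───────────────┬───────┐
│A → ↓│↱ → → → → → → ↓│       │
├───╴ │ ╶─┬─┬─────╴ ╷ └─┬─╴ ╷ │
│↓ ← ↲│↑ ↰│ │       │↳ ↓│   │ │
│ ╶─┬─┴─╴ ╵ │ ┌───┬─┴─┐ │ ╶─┴─┤
│↳ ↓│↱ → ↑  │ │   │↓ ↰│↓│     │
├─╴ │ ╶─┬───┘ │ ╶─┘ ╷ │ └───╴ │
│↓ ↲│↑  │     │↓ ← ↲│↑│↳ → → ↓│
│ ┌─┘ ┌─┘ ┌─┬─┘ ┌───┤ └─────┐ │
│↓│↱ ↑│   │ │↓ ↲│   │↑      │↓│
│ ╵ ╶─┤ ┌─┘ ╵ ┌─┴─╴ │ ┌─────┤ │
│↳ ↑  │ │↓ ← ↲│     │↑│↓ ← ↰│↓│
│ ┌───┤ │ ╶───┴─┐ ╷ │ ╵ ┌─┐ ╵ │
│ │   │ │↳ → → ↓│ │ │↑ ↲│ │↑ ↲│
├─┘ ╷ ╵ ├───┬─╴ │ ├─┴───┘ └───┤
│   │   │↓ ↰│↓ ↲│ │           │
│ ┌─┴───┘ ╷ ╵ ┌─┘ ╵ ┌───────┐ │
│ │      ↓│↑ ↲│     │↱ → → ↓│ │
│ └─┬───┐ └───┤ ┌───┤ ┌───┐ ╵ │
│   │   │↳ → ↓│ │↱ ↓│↑│   │↳ ↓│
├─╴ │ ╷ └───┐ └─┘ ╷ ╵ │ ┌─┴─╴ │
│   │ │     │↳ → ↑│↳ ↑│ │↓ ← ↲│
│ ╶─┤ └───┐ ├─────┴───┤ ╵ ┌───┤
│   │     │ │         │↓ ↲│↱ ↓│
├─╴ ├─╴ ┌─┘ ├─────┬─╴ │ ┌─┘ ╷ │
│   │   │   │     │   │↓│  ↑│↓│
│ ╶─┤ ┌─┤ ╶─┤ ┌─╴ ╵ ╷ │ └─╴ │ │
│   │ │ │   │ │     │ │↳ → ↑│↓│
│ ╷ ╵ ╵ ├─╴ │ └─────┴─┴─────┘ │
│ │     │   │                B│
└─┴─────┴───┴─────────────────┘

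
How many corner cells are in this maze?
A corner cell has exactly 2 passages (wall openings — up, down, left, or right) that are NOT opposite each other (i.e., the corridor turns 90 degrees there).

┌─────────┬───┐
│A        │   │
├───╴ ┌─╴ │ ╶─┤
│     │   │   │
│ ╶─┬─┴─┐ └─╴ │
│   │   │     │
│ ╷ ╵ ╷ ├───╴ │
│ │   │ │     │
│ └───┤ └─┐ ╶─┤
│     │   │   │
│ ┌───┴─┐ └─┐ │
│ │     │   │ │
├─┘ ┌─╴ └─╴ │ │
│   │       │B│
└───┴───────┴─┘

Counting corner cells (2 non-opposite passages):
Total corners: 23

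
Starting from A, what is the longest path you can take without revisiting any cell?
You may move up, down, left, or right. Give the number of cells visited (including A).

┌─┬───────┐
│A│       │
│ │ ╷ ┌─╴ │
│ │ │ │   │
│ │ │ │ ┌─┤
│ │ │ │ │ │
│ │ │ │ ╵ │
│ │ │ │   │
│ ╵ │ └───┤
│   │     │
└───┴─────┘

Finding longest simple path using DFS:
Start: (0, 0)
Longest path visits 19 cells
Path: A → down → down → down → down → right → up → up → up → up → right → right → right → down → left → down → down → right → up

Solution:

┌─┬───────┐
│A│↱ → → ↓│
│ │ ╷ ┌─╴ │
│↓│↑│ │↓ ↲│
│ │ │ │ ┌─┤
│↓│↑│ │↓│B│
│ │ │ │ ╵ │
│↓│↑│ │↳ ↑│
│ ╵ │ └───┤
│↳ ↑│     │
└───┴─────┘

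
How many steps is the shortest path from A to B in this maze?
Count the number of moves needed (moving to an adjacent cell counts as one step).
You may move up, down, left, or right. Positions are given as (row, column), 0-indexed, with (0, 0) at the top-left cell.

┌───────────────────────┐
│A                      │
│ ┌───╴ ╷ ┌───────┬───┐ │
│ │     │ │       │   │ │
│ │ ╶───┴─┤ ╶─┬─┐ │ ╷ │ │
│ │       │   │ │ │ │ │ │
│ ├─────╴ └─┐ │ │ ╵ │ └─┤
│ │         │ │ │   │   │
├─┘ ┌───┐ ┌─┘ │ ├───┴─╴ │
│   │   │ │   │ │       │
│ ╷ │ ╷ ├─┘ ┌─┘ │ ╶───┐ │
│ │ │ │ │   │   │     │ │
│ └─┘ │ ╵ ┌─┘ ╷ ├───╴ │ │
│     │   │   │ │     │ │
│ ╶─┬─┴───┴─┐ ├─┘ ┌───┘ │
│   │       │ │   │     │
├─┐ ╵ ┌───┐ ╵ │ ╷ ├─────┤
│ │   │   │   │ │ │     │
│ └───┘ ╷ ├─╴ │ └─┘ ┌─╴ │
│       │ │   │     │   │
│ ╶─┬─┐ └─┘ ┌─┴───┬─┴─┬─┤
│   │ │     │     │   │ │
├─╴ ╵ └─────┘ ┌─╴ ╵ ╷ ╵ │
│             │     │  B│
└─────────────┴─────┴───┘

Using BFS to find shortest path:
Start: (0, 0), End: (11, 11)
Path found:
(0,0) → (0,1) → (0,2) → (0,3) → (1,3) → (1,2) → (1,1) → (2,1) → (2,2) → (2,3) → (2,4) → (3,4) → (3,3) → (3,2) → (3,1) → (4,1) → (4,0) → (5,0) → (6,0) → (7,0) → (7,1) → (8,1) → (8,2) → (7,2) → (7,3) → (7,4) → (7,5) → (8,5) → (8,6) → (9,6) → (9,5) → (10,5) → (10,4) → (10,3) → (9,3) → (9,2) → (9,1) → (9,0) → (10,0) → (10,1) → (11,1) → (11,2) → (11,3) → (11,4) → (11,5) → (11,6) → (10,6) → (10,7) → (10,8) → (11,8) → (11,9) → (10,9) → (10,10) → (11,10) → (11,11)
Number of steps: 54

Solution:

┌───────────────────────┐
│A → → ↓                │
│ ┌───╴ ╷ ┌───────┬───┐ │
│ │↓ ← ↲│ │       │   │ │
│ │ ╶───┴─┤ ╶─┬─┐ │ ╷ │ │
│ │↳ → → ↓│   │ │ │ │ │ │
│ ├─────╴ └─┐ │ │ ╵ │ └─┤
│ │↓ ← ← ↲  │ │ │   │   │
├─┘ ┌───┐ ┌─┘ │ ├───┴─╴ │
│↓ ↲│   │ │   │ │       │
│ ╷ │ ╷ ├─┘ ┌─┘ │ ╶───┐ │
│↓│ │ │ │   │   │     │ │
│ └─┘ │ ╵ ┌─┘ ╷ ├───╴ │ │
│↓    │   │   │ │     │ │
│ ╶─┬─┴───┴─┐ ├─┘ ┌───┘ │
│↳ ↓│↱ → → ↓│ │   │     │
├─┐ ╵ ┌───┐ ╵ │ ╷ ├─────┤
│ │↳ ↑│   │↳ ↓│ │ │     │
│ └───┘ ╷ ├─╴ │ └─┘ ┌─╴ │
│↓ ← ← ↰│ │↓ ↲│     │   │
│ ╶─┬─┐ └─┘ ┌─┴───┬─┴─┬─┤
│↳ ↓│ │↑ ← ↲│↱ → ↓│↱ ↓│ │
├─╴ ╵ └─────┘ ┌─╴ ╵ ╷ ╵ │
│  ↳ → → → → ↑│  ↳ ↑│↳ B│
└─────────────┴─────┴───┘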